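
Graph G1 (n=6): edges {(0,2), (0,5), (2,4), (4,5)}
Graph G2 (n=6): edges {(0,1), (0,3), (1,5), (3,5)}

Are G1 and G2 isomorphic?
Yes, isomorphic

The graphs are isomorphic.
One valid mapping φ: V(G1) → V(G2): 0→0, 1→2, 2→3, 3→4, 4→5, 5→1

Verify φ preserves adjacency — for each edge of G1, its image is an edge of G2:
  (0,2) → (φ(0),φ(2)) = (0,3) ∈ E(G2) ✓
  (0,5) → (φ(0),φ(5)) = (0,1) ∈ E(G2) ✓
  (2,4) → (φ(2),φ(4)) = (3,5) ∈ E(G2) ✓
  (4,5) → (φ(4),φ(5)) = (1,5) ∈ E(G2) ✓
All 4 edges of G1 map to edges of G2, and |E(G1)| = |E(G2)| = 4, so φ is a bijection on edges as well as vertices. Hence G1 ≅ G2.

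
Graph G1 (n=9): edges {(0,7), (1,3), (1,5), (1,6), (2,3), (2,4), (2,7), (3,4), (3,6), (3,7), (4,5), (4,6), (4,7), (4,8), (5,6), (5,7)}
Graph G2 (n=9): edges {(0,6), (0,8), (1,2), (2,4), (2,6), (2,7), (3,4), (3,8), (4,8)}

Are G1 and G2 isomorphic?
No, not isomorphic

The graphs are NOT isomorphic.

Connected components of G1: 1 component(s) with vertex sets [[0, 1, 2, 3, 4, 5, 6, 7, 8]], sizes [9].
Connected components of G2: 2 component(s) with vertex sets [[5], [0, 1, 2, 3, 4, 6, 7, 8]], sizes [1, 8].
The number of connected components (and the multiset of component sizes) is an isomorphism invariant — an isomorphism maps each component of G1 bijectively onto a component of G2. Since G1 has 1 component(s) and G2 has 2, they cannot be isomorphic.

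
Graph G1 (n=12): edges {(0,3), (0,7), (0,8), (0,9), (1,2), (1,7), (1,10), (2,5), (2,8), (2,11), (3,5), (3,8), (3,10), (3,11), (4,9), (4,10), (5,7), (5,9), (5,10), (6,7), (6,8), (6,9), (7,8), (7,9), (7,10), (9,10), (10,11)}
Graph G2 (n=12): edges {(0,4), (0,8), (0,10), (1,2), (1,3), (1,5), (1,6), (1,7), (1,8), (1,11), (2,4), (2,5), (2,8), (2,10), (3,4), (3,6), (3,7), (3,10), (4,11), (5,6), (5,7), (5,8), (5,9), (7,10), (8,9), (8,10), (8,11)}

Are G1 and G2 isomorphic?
Yes, isomorphic

The graphs are isomorphic.
One valid mapping φ: V(G1) → V(G2): 0→7, 1→11, 2→4, 3→10, 4→9, 5→2, 6→6, 7→1, 8→3, 9→5, 10→8, 11→0

Verify φ preserves adjacency — for each edge of G1, its image is an edge of G2:
  (0,3) → (φ(0),φ(3)) = (7,10) ∈ E(G2) ✓
  (0,7) → (φ(0),φ(7)) = (1,7) ∈ E(G2) ✓
  (0,8) → (φ(0),φ(8)) = (3,7) ∈ E(G2) ✓
  (0,9) → (φ(0),φ(9)) = (5,7) ∈ E(G2) ✓
  (1,2) → (φ(1),φ(2)) = (4,11) ∈ E(G2) ✓
  (1,7) → (φ(1),φ(7)) = (1,11) ∈ E(G2) ✓
  (1,10) → (φ(1),φ(10)) = (8,11) ∈ E(G2) ✓
  (2,5) → (φ(2),φ(5)) = (2,4) ∈ E(G2) ✓
  (2,8) → (φ(2),φ(8)) = (3,4) ∈ E(G2) ✓
  (2,11) → (φ(2),φ(11)) = (0,4) ∈ E(G2) ✓
  (3,5) → (φ(3),φ(5)) = (2,10) ∈ E(G2) ✓
  (3,8) → (φ(3),φ(8)) = (3,10) ∈ E(G2) ✓
  (3,10) → (φ(3),φ(10)) = (8,10) ∈ E(G2) ✓
  (3,11) → (φ(3),φ(11)) = (0,10) ∈ E(G2) ✓
  (4,9) → (φ(4),φ(9)) = (5,9) ∈ E(G2) ✓
  (4,10) → (φ(4),φ(10)) = (8,9) ∈ E(G2) ✓
  (5,7) → (φ(5),φ(7)) = (1,2) ∈ E(G2) ✓
  (5,9) → (φ(5),φ(9)) = (2,5) ∈ E(G2) ✓
  (5,10) → (φ(5),φ(10)) = (2,8) ∈ E(G2) ✓
  (6,7) → (φ(6),φ(7)) = (1,6) ∈ E(G2) ✓
  (6,8) → (φ(6),φ(8)) = (3,6) ∈ E(G2) ✓
  (6,9) → (φ(6),φ(9)) = (5,6) ∈ E(G2) ✓
  (7,8) → (φ(7),φ(8)) = (1,3) ∈ E(G2) ✓
  (7,9) → (φ(7),φ(9)) = (1,5) ∈ E(G2) ✓
  (7,10) → (φ(7),φ(10)) = (1,8) ∈ E(G2) ✓
  (9,10) → (φ(9),φ(10)) = (5,8) ∈ E(G2) ✓
  (10,11) → (φ(10),φ(11)) = (0,8) ∈ E(G2) ✓
All 27 edges of G1 map to edges of G2, and |E(G1)| = |E(G2)| = 27, so φ is a bijection on edges as well as vertices. Hence G1 ≅ G2.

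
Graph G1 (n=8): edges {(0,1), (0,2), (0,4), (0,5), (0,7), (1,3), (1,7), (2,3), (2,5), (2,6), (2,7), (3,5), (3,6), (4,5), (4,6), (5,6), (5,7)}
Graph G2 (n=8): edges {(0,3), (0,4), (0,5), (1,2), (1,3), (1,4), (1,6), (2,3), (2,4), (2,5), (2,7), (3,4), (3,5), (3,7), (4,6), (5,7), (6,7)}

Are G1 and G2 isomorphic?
Yes, isomorphic

The graphs are isomorphic.
One valid mapping φ: V(G1) → V(G2): 0→4, 1→6, 2→2, 3→7, 4→0, 5→3, 6→5, 7→1

Verify φ preserves adjacency — for each edge of G1, its image is an edge of G2:
  (0,1) → (φ(0),φ(1)) = (4,6) ∈ E(G2) ✓
  (0,2) → (φ(0),φ(2)) = (2,4) ∈ E(G2) ✓
  (0,4) → (φ(0),φ(4)) = (0,4) ∈ E(G2) ✓
  (0,5) → (φ(0),φ(5)) = (3,4) ∈ E(G2) ✓
  (0,7) → (φ(0),φ(7)) = (1,4) ∈ E(G2) ✓
  (1,3) → (φ(1),φ(3)) = (6,7) ∈ E(G2) ✓
  (1,7) → (φ(1),φ(7)) = (1,6) ∈ E(G2) ✓
  (2,3) → (φ(2),φ(3)) = (2,7) ∈ E(G2) ✓
  (2,5) → (φ(2),φ(5)) = (2,3) ∈ E(G2) ✓
  (2,6) → (φ(2),φ(6)) = (2,5) ∈ E(G2) ✓
  (2,7) → (φ(2),φ(7)) = (1,2) ∈ E(G2) ✓
  (3,5) → (φ(3),φ(5)) = (3,7) ∈ E(G2) ✓
  (3,6) → (φ(3),φ(6)) = (5,7) ∈ E(G2) ✓
  (4,5) → (φ(4),φ(5)) = (0,3) ∈ E(G2) ✓
  (4,6) → (φ(4),φ(6)) = (0,5) ∈ E(G2) ✓
  (5,6) → (φ(5),φ(6)) = (3,5) ∈ E(G2) ✓
  (5,7) → (φ(5),φ(7)) = (1,3) ∈ E(G2) ✓
All 17 edges of G1 map to edges of G2, and |E(G1)| = |E(G2)| = 17, so φ is a bijection on edges as well as vertices. Hence G1 ≅ G2.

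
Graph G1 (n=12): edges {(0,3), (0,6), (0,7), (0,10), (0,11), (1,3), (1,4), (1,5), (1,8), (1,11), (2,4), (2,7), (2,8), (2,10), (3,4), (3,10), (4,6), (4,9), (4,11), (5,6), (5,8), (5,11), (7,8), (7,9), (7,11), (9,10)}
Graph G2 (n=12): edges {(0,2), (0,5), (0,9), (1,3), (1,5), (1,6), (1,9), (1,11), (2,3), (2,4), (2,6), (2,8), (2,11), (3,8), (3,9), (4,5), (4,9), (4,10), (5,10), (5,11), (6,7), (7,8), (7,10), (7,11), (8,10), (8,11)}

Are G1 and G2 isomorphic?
Yes, isomorphic

The graphs are isomorphic.
One valid mapping φ: V(G1) → V(G2): 0→1, 1→8, 2→4, 3→3, 4→2, 5→7, 6→6, 7→5, 8→10, 9→0, 10→9, 11→11

Verify φ preserves adjacency — for each edge of G1, its image is an edge of G2:
  (0,3) → (φ(0),φ(3)) = (1,3) ∈ E(G2) ✓
  (0,6) → (φ(0),φ(6)) = (1,6) ∈ E(G2) ✓
  (0,7) → (φ(0),φ(7)) = (1,5) ∈ E(G2) ✓
  (0,10) → (φ(0),φ(10)) = (1,9) ∈ E(G2) ✓
  (0,11) → (φ(0),φ(11)) = (1,11) ∈ E(G2) ✓
  (1,3) → (φ(1),φ(3)) = (3,8) ∈ E(G2) ✓
  (1,4) → (φ(1),φ(4)) = (2,8) ∈ E(G2) ✓
  (1,5) → (φ(1),φ(5)) = (7,8) ∈ E(G2) ✓
  (1,8) → (φ(1),φ(8)) = (8,10) ∈ E(G2) ✓
  (1,11) → (φ(1),φ(11)) = (8,11) ∈ E(G2) ✓
  (2,4) → (φ(2),φ(4)) = (2,4) ∈ E(G2) ✓
  (2,7) → (φ(2),φ(7)) = (4,5) ∈ E(G2) ✓
  (2,8) → (φ(2),φ(8)) = (4,10) ∈ E(G2) ✓
  (2,10) → (φ(2),φ(10)) = (4,9) ∈ E(G2) ✓
  (3,4) → (φ(3),φ(4)) = (2,3) ∈ E(G2) ✓
  (3,10) → (φ(3),φ(10)) = (3,9) ∈ E(G2) ✓
  (4,6) → (φ(4),φ(6)) = (2,6) ∈ E(G2) ✓
  (4,9) → (φ(4),φ(9)) = (0,2) ∈ E(G2) ✓
  (4,11) → (φ(4),φ(11)) = (2,11) ∈ E(G2) ✓
  (5,6) → (φ(5),φ(6)) = (6,7) ∈ E(G2) ✓
  (5,8) → (φ(5),φ(8)) = (7,10) ∈ E(G2) ✓
  (5,11) → (φ(5),φ(11)) = (7,11) ∈ E(G2) ✓
  (7,8) → (φ(7),φ(8)) = (5,10) ∈ E(G2) ✓
  (7,9) → (φ(7),φ(9)) = (0,5) ∈ E(G2) ✓
  (7,11) → (φ(7),φ(11)) = (5,11) ∈ E(G2) ✓
  (9,10) → (φ(9),φ(10)) = (0,9) ∈ E(G2) ✓
All 26 edges of G1 map to edges of G2, and |E(G1)| = |E(G2)| = 26, so φ is a bijection on edges as well as vertices. Hence G1 ≅ G2.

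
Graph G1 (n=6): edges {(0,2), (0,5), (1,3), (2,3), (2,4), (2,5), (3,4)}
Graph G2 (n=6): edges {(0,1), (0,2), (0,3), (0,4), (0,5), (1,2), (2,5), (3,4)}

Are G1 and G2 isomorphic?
No, not isomorphic

The graphs are NOT isomorphic.

Counting triangles (3-cliques): G1 has 2, G2 has 3.
Triangle count is an isomorphism invariant, so differing triangle counts rule out isomorphism.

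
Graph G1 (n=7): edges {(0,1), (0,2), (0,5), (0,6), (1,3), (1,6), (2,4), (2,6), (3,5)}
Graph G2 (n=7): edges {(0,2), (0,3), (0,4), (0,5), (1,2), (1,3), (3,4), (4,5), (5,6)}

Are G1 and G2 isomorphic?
Yes, isomorphic

The graphs are isomorphic.
One valid mapping φ: V(G1) → V(G2): 0→0, 1→3, 2→5, 3→1, 4→6, 5→2, 6→4

Verify φ preserves adjacency — for each edge of G1, its image is an edge of G2:
  (0,1) → (φ(0),φ(1)) = (0,3) ∈ E(G2) ✓
  (0,2) → (φ(0),φ(2)) = (0,5) ∈ E(G2) ✓
  (0,5) → (φ(0),φ(5)) = (0,2) ∈ E(G2) ✓
  (0,6) → (φ(0),φ(6)) = (0,4) ∈ E(G2) ✓
  (1,3) → (φ(1),φ(3)) = (1,3) ∈ E(G2) ✓
  (1,6) → (φ(1),φ(6)) = (3,4) ∈ E(G2) ✓
  (2,4) → (φ(2),φ(4)) = (5,6) ∈ E(G2) ✓
  (2,6) → (φ(2),φ(6)) = (4,5) ∈ E(G2) ✓
  (3,5) → (φ(3),φ(5)) = (1,2) ∈ E(G2) ✓
All 9 edges of G1 map to edges of G2, and |E(G1)| = |E(G2)| = 9, so φ is a bijection on edges as well as vertices. Hence G1 ≅ G2.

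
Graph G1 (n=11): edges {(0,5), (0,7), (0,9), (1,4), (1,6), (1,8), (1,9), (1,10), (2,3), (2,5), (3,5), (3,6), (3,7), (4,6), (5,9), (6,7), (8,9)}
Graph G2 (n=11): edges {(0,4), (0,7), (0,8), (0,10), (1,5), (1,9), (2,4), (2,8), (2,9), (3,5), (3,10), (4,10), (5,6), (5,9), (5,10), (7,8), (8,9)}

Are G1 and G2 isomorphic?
Yes, isomorphic

The graphs are isomorphic.
One valid mapping φ: V(G1) → V(G2): 0→2, 1→5, 2→7, 3→0, 4→3, 5→8, 6→10, 7→4, 8→1, 9→9, 10→6

Verify φ preserves adjacency — for each edge of G1, its image is an edge of G2:
  (0,5) → (φ(0),φ(5)) = (2,8) ∈ E(G2) ✓
  (0,7) → (φ(0),φ(7)) = (2,4) ∈ E(G2) ✓
  (0,9) → (φ(0),φ(9)) = (2,9) ∈ E(G2) ✓
  (1,4) → (φ(1),φ(4)) = (3,5) ∈ E(G2) ✓
  (1,6) → (φ(1),φ(6)) = (5,10) ∈ E(G2) ✓
  (1,8) → (φ(1),φ(8)) = (1,5) ∈ E(G2) ✓
  (1,9) → (φ(1),φ(9)) = (5,9) ∈ E(G2) ✓
  (1,10) → (φ(1),φ(10)) = (5,6) ∈ E(G2) ✓
  (2,3) → (φ(2),φ(3)) = (0,7) ∈ E(G2) ✓
  (2,5) → (φ(2),φ(5)) = (7,8) ∈ E(G2) ✓
  (3,5) → (φ(3),φ(5)) = (0,8) ∈ E(G2) ✓
  (3,6) → (φ(3),φ(6)) = (0,10) ∈ E(G2) ✓
  (3,7) → (φ(3),φ(7)) = (0,4) ∈ E(G2) ✓
  (4,6) → (φ(4),φ(6)) = (3,10) ∈ E(G2) ✓
  (5,9) → (φ(5),φ(9)) = (8,9) ∈ E(G2) ✓
  (6,7) → (φ(6),φ(7)) = (4,10) ∈ E(G2) ✓
  (8,9) → (φ(8),φ(9)) = (1,9) ∈ E(G2) ✓
All 17 edges of G1 map to edges of G2, and |E(G1)| = |E(G2)| = 17, so φ is a bijection on edges as well as vertices. Hence G1 ≅ G2.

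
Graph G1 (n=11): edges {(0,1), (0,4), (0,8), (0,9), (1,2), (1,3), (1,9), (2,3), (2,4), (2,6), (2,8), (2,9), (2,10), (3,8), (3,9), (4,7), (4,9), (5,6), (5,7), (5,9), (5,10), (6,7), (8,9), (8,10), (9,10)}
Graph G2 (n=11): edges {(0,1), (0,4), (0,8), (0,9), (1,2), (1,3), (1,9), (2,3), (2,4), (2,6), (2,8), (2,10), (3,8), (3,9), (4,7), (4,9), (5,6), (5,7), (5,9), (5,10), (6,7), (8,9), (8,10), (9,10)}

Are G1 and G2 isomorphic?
No, not isomorphic

The graphs are NOT isomorphic.

Counting edges: G1 has 25 edge(s); G2 has 24 edge(s).
Edge count is an isomorphism invariant (a bijection on vertices induces a bijection on edges), so differing edge counts rule out isomorphism.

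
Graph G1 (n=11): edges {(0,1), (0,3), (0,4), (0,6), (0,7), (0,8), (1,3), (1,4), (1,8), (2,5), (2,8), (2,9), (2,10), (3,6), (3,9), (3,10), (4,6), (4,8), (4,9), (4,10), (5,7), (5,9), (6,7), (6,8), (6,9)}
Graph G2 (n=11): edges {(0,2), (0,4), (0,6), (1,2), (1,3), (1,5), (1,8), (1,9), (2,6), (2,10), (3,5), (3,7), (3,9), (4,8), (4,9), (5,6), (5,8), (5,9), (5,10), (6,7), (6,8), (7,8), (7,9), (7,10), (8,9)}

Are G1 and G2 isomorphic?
Yes, isomorphic

The graphs are isomorphic.
One valid mapping φ: V(G1) → V(G2): 0→9, 1→3, 2→2, 3→7, 4→5, 5→0, 6→8, 7→4, 8→1, 9→6, 10→10

Verify φ preserves adjacency — for each edge of G1, its image is an edge of G2:
  (0,1) → (φ(0),φ(1)) = (3,9) ∈ E(G2) ✓
  (0,3) → (φ(0),φ(3)) = (7,9) ∈ E(G2) ✓
  (0,4) → (φ(0),φ(4)) = (5,9) ∈ E(G2) ✓
  (0,6) → (φ(0),φ(6)) = (8,9) ∈ E(G2) ✓
  (0,7) → (φ(0),φ(7)) = (4,9) ∈ E(G2) ✓
  (0,8) → (φ(0),φ(8)) = (1,9) ∈ E(G2) ✓
  (1,3) → (φ(1),φ(3)) = (3,7) ∈ E(G2) ✓
  (1,4) → (φ(1),φ(4)) = (3,5) ∈ E(G2) ✓
  (1,8) → (φ(1),φ(8)) = (1,3) ∈ E(G2) ✓
  (2,5) → (φ(2),φ(5)) = (0,2) ∈ E(G2) ✓
  (2,8) → (φ(2),φ(8)) = (1,2) ∈ E(G2) ✓
  (2,9) → (φ(2),φ(9)) = (2,6) ∈ E(G2) ✓
  (2,10) → (φ(2),φ(10)) = (2,10) ∈ E(G2) ✓
  (3,6) → (φ(3),φ(6)) = (7,8) ∈ E(G2) ✓
  (3,9) → (φ(3),φ(9)) = (6,7) ∈ E(G2) ✓
  (3,10) → (φ(3),φ(10)) = (7,10) ∈ E(G2) ✓
  (4,6) → (φ(4),φ(6)) = (5,8) ∈ E(G2) ✓
  (4,8) → (φ(4),φ(8)) = (1,5) ∈ E(G2) ✓
  (4,9) → (φ(4),φ(9)) = (5,6) ∈ E(G2) ✓
  (4,10) → (φ(4),φ(10)) = (5,10) ∈ E(G2) ✓
  (5,7) → (φ(5),φ(7)) = (0,4) ∈ E(G2) ✓
  (5,9) → (φ(5),φ(9)) = (0,6) ∈ E(G2) ✓
  (6,7) → (φ(6),φ(7)) = (4,8) ∈ E(G2) ✓
  (6,8) → (φ(6),φ(8)) = (1,8) ∈ E(G2) ✓
  (6,9) → (φ(6),φ(9)) = (6,8) ∈ E(G2) ✓
All 25 edges of G1 map to edges of G2, and |E(G1)| = |E(G2)| = 25, so φ is a bijection on edges as well as vertices. Hence G1 ≅ G2.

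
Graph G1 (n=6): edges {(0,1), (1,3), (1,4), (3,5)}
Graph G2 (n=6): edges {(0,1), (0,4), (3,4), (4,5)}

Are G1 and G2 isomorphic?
Yes, isomorphic

The graphs are isomorphic.
One valid mapping φ: V(G1) → V(G2): 0→3, 1→4, 2→2, 3→0, 4→5, 5→1

Verify φ preserves adjacency — for each edge of G1, its image is an edge of G2:
  (0,1) → (φ(0),φ(1)) = (3,4) ∈ E(G2) ✓
  (1,3) → (φ(1),φ(3)) = (0,4) ∈ E(G2) ✓
  (1,4) → (φ(1),φ(4)) = (4,5) ∈ E(G2) ✓
  (3,5) → (φ(3),φ(5)) = (0,1) ∈ E(G2) ✓
All 4 edges of G1 map to edges of G2, and |E(G1)| = |E(G2)| = 4, so φ is a bijection on edges as well as vertices. Hence G1 ≅ G2.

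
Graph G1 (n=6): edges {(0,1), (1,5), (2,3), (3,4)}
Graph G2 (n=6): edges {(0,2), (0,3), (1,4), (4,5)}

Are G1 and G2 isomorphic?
Yes, isomorphic

The graphs are isomorphic.
One valid mapping φ: V(G1) → V(G2): 0→5, 1→4, 2→3, 3→0, 4→2, 5→1

Verify φ preserves adjacency — for each edge of G1, its image is an edge of G2:
  (0,1) → (φ(0),φ(1)) = (4,5) ∈ E(G2) ✓
  (1,5) → (φ(1),φ(5)) = (1,4) ∈ E(G2) ✓
  (2,3) → (φ(2),φ(3)) = (0,3) ∈ E(G2) ✓
  (3,4) → (φ(3),φ(4)) = (0,2) ∈ E(G2) ✓
All 4 edges of G1 map to edges of G2, and |E(G1)| = |E(G2)| = 4, so φ is a bijection on edges as well as vertices. Hence G1 ≅ G2.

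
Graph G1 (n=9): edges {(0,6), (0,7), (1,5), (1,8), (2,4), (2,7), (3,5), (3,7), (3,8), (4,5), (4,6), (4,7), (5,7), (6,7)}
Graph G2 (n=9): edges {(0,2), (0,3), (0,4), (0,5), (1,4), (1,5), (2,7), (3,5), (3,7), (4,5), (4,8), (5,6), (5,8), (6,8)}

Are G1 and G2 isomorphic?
Yes, isomorphic

The graphs are isomorphic.
One valid mapping φ: V(G1) → V(G2): 0→6, 1→2, 2→1, 3→3, 4→4, 5→0, 6→8, 7→5, 8→7

Verify φ preserves adjacency — for each edge of G1, its image is an edge of G2:
  (0,6) → (φ(0),φ(6)) = (6,8) ∈ E(G2) ✓
  (0,7) → (φ(0),φ(7)) = (5,6) ∈ E(G2) ✓
  (1,5) → (φ(1),φ(5)) = (0,2) ∈ E(G2) ✓
  (1,8) → (φ(1),φ(8)) = (2,7) ∈ E(G2) ✓
  (2,4) → (φ(2),φ(4)) = (1,4) ∈ E(G2) ✓
  (2,7) → (φ(2),φ(7)) = (1,5) ∈ E(G2) ✓
  (3,5) → (φ(3),φ(5)) = (0,3) ∈ E(G2) ✓
  (3,7) → (φ(3),φ(7)) = (3,5) ∈ E(G2) ✓
  (3,8) → (φ(3),φ(8)) = (3,7) ∈ E(G2) ✓
  (4,5) → (φ(4),φ(5)) = (0,4) ∈ E(G2) ✓
  (4,6) → (φ(4),φ(6)) = (4,8) ∈ E(G2) ✓
  (4,7) → (φ(4),φ(7)) = (4,5) ∈ E(G2) ✓
  (5,7) → (φ(5),φ(7)) = (0,5) ∈ E(G2) ✓
  (6,7) → (φ(6),φ(7)) = (5,8) ∈ E(G2) ✓
All 14 edges of G1 map to edges of G2, and |E(G1)| = |E(G2)| = 14, so φ is a bijection on edges as well as vertices. Hence G1 ≅ G2.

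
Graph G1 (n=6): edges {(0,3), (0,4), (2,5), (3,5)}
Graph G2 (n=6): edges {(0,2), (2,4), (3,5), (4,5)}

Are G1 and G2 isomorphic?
Yes, isomorphic

The graphs are isomorphic.
One valid mapping φ: V(G1) → V(G2): 0→2, 1→1, 2→3, 3→4, 4→0, 5→5

Verify φ preserves adjacency — for each edge of G1, its image is an edge of G2:
  (0,3) → (φ(0),φ(3)) = (2,4) ∈ E(G2) ✓
  (0,4) → (φ(0),φ(4)) = (0,2) ∈ E(G2) ✓
  (2,5) → (φ(2),φ(5)) = (3,5) ∈ E(G2) ✓
  (3,5) → (φ(3),φ(5)) = (4,5) ∈ E(G2) ✓
All 4 edges of G1 map to edges of G2, and |E(G1)| = |E(G2)| = 4, so φ is a bijection on edges as well as vertices. Hence G1 ≅ G2.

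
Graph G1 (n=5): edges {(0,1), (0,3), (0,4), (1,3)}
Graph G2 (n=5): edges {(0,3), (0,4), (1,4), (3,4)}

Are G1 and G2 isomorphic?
Yes, isomorphic

The graphs are isomorphic.
One valid mapping φ: V(G1) → V(G2): 0→4, 1→3, 2→2, 3→0, 4→1

Verify φ preserves adjacency — for each edge of G1, its image is an edge of G2:
  (0,1) → (φ(0),φ(1)) = (3,4) ∈ E(G2) ✓
  (0,3) → (φ(0),φ(3)) = (0,4) ∈ E(G2) ✓
  (0,4) → (φ(0),φ(4)) = (1,4) ∈ E(G2) ✓
  (1,3) → (φ(1),φ(3)) = (0,3) ∈ E(G2) ✓
All 4 edges of G1 map to edges of G2, and |E(G1)| = |E(G2)| = 4, so φ is a bijection on edges as well as vertices. Hence G1 ≅ G2.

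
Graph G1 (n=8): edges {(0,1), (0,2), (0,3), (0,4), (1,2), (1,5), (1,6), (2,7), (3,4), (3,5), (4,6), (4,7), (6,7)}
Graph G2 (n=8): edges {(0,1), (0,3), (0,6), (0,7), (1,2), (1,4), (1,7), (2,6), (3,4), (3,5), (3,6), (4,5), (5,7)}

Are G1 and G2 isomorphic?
Yes, isomorphic

The graphs are isomorphic.
One valid mapping φ: V(G1) → V(G2): 0→0, 1→1, 2→7, 3→6, 4→3, 5→2, 6→4, 7→5

Verify φ preserves adjacency — for each edge of G1, its image is an edge of G2:
  (0,1) → (φ(0),φ(1)) = (0,1) ∈ E(G2) ✓
  (0,2) → (φ(0),φ(2)) = (0,7) ∈ E(G2) ✓
  (0,3) → (φ(0),φ(3)) = (0,6) ∈ E(G2) ✓
  (0,4) → (φ(0),φ(4)) = (0,3) ∈ E(G2) ✓
  (1,2) → (φ(1),φ(2)) = (1,7) ∈ E(G2) ✓
  (1,5) → (φ(1),φ(5)) = (1,2) ∈ E(G2) ✓
  (1,6) → (φ(1),φ(6)) = (1,4) ∈ E(G2) ✓
  (2,7) → (φ(2),φ(7)) = (5,7) ∈ E(G2) ✓
  (3,4) → (φ(3),φ(4)) = (3,6) ∈ E(G2) ✓
  (3,5) → (φ(3),φ(5)) = (2,6) ∈ E(G2) ✓
  (4,6) → (φ(4),φ(6)) = (3,4) ∈ E(G2) ✓
  (4,7) → (φ(4),φ(7)) = (3,5) ∈ E(G2) ✓
  (6,7) → (φ(6),φ(7)) = (4,5) ∈ E(G2) ✓
All 13 edges of G1 map to edges of G2, and |E(G1)| = |E(G2)| = 13, so φ is a bijection on edges as well as vertices. Hence G1 ≅ G2.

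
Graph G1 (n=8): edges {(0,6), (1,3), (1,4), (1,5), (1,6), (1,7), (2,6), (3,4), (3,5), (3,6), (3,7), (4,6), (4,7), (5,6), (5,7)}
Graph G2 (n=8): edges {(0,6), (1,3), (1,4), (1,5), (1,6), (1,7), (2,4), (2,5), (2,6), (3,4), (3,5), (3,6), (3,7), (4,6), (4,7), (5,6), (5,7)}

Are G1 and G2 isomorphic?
No, not isomorphic

The graphs are NOT isomorphic.

Counting edges: G1 has 15 edge(s); G2 has 17 edge(s).
Edge count is an isomorphism invariant (a bijection on vertices induces a bijection on edges), so differing edge counts rule out isomorphism.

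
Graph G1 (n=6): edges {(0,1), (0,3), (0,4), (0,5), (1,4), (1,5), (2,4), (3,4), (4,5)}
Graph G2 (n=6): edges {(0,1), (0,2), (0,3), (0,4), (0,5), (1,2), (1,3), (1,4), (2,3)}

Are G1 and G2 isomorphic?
Yes, isomorphic

The graphs are isomorphic.
One valid mapping φ: V(G1) → V(G2): 0→1, 1→3, 2→5, 3→4, 4→0, 5→2

Verify φ preserves adjacency — for each edge of G1, its image is an edge of G2:
  (0,1) → (φ(0),φ(1)) = (1,3) ∈ E(G2) ✓
  (0,3) → (φ(0),φ(3)) = (1,4) ∈ E(G2) ✓
  (0,4) → (φ(0),φ(4)) = (0,1) ∈ E(G2) ✓
  (0,5) → (φ(0),φ(5)) = (1,2) ∈ E(G2) ✓
  (1,4) → (φ(1),φ(4)) = (0,3) ∈ E(G2) ✓
  (1,5) → (φ(1),φ(5)) = (2,3) ∈ E(G2) ✓
  (2,4) → (φ(2),φ(4)) = (0,5) ∈ E(G2) ✓
  (3,4) → (φ(3),φ(4)) = (0,4) ∈ E(G2) ✓
  (4,5) → (φ(4),φ(5)) = (0,2) ∈ E(G2) ✓
All 9 edges of G1 map to edges of G2, and |E(G1)| = |E(G2)| = 9, so φ is a bijection on edges as well as vertices. Hence G1 ≅ G2.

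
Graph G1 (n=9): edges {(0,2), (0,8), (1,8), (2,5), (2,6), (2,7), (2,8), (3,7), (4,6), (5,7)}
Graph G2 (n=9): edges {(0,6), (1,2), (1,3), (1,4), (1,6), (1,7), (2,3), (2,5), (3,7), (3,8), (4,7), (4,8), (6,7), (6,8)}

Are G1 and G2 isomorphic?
No, not isomorphic

The graphs are NOT isomorphic.

Counting triangles (3-cliques): G1 has 2, G2 has 4.
Triangle count is an isomorphism invariant, so differing triangle counts rule out isomorphism.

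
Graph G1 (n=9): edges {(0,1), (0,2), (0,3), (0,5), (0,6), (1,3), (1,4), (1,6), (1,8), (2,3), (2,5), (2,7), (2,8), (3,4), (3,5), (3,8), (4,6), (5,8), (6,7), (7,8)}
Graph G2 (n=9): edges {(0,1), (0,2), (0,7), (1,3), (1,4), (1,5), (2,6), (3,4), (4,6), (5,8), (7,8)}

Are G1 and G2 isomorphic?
No, not isomorphic

The graphs are NOT isomorphic.

Degrees in G1: deg(0)=5, deg(1)=5, deg(2)=5, deg(3)=6, deg(4)=3, deg(5)=4, deg(6)=4, deg(7)=3, deg(8)=5.
Sorted degree sequence of G1: [6, 5, 5, 5, 5, 4, 4, 3, 3].
Degrees in G2: deg(0)=3, deg(1)=4, deg(2)=2, deg(3)=2, deg(4)=3, deg(5)=2, deg(6)=2, deg(7)=2, deg(8)=2.
Sorted degree sequence of G2: [4, 3, 3, 2, 2, 2, 2, 2, 2].
The (sorted) degree sequence is an isomorphism invariant, so since G1 and G2 have different degree sequences they cannot be isomorphic.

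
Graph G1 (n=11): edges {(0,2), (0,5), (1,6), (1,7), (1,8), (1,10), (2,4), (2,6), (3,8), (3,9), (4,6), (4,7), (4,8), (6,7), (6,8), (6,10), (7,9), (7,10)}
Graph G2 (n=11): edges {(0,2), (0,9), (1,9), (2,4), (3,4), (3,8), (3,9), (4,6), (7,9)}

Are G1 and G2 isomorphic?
No, not isomorphic

The graphs are NOT isomorphic.

Connected components of G1: 1 component(s) with vertex sets [[0, 1, 2, 3, 4, 5, 6, 7, 8, 9, 10]], sizes [11].
Connected components of G2: 3 component(s) with vertex sets [[5], [10], [0, 1, 2, 3, 4, 6, 7, 8, 9]], sizes [1, 1, 9].
The number of connected components (and the multiset of component sizes) is an isomorphism invariant — an isomorphism maps each component of G1 bijectively onto a component of G2. Since G1 has 1 component(s) and G2 has 3, they cannot be isomorphic.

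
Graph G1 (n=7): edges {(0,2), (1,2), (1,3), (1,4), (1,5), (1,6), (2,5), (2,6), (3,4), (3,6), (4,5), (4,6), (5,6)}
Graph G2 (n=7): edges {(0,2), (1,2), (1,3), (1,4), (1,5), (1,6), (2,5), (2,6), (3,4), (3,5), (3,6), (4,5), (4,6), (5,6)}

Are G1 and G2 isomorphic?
No, not isomorphic

The graphs are NOT isomorphic.

Counting edges: G1 has 13 edge(s); G2 has 14 edge(s).
Edge count is an isomorphism invariant (a bijection on vertices induces a bijection on edges), so differing edge counts rule out isomorphism.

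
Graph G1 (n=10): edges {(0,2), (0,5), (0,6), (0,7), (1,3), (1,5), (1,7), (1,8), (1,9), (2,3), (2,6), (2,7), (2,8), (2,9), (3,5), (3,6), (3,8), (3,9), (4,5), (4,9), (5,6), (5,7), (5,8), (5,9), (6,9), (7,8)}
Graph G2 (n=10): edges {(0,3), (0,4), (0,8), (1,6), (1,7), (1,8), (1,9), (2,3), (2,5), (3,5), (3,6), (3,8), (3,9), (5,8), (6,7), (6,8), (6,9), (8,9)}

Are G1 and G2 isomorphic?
No, not isomorphic

The graphs are NOT isomorphic.

Counting triangles (3-cliques): G1 has 23, G2 has 11.
Triangle count is an isomorphism invariant, so differing triangle counts rule out isomorphism.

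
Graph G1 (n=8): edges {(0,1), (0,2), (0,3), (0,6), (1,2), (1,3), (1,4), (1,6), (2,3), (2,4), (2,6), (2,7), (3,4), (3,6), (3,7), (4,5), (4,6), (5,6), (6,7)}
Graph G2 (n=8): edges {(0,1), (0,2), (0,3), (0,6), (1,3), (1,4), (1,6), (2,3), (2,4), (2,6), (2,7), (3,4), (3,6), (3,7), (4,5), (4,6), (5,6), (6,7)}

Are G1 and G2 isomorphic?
No, not isomorphic

The graphs are NOT isomorphic.

Counting edges: G1 has 19 edge(s); G2 has 18 edge(s).
Edge count is an isomorphism invariant (a bijection on vertices induces a bijection on edges), so differing edge counts rule out isomorphism.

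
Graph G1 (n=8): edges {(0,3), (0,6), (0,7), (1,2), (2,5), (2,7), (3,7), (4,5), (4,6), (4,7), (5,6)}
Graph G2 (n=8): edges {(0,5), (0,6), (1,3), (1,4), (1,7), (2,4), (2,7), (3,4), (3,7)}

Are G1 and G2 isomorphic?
No, not isomorphic

The graphs are NOT isomorphic.

Connected components of G1: 1 component(s) with vertex sets [[0, 1, 2, 3, 4, 5, 6, 7]], sizes [8].
Connected components of G2: 2 component(s) with vertex sets [[0, 5, 6], [1, 2, 3, 4, 7]], sizes [3, 5].
The number of connected components (and the multiset of component sizes) is an isomorphism invariant — an isomorphism maps each component of G1 bijectively onto a component of G2. Since G1 has 1 component(s) and G2 has 2, they cannot be isomorphic.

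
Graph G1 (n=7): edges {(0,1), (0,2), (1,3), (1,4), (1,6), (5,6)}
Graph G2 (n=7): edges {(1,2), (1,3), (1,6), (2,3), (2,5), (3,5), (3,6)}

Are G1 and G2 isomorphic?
No, not isomorphic

The graphs are NOT isomorphic.

Degrees in G1: deg(0)=2, deg(1)=4, deg(2)=1, deg(3)=1, deg(4)=1, deg(5)=1, deg(6)=2.
Sorted degree sequence of G1: [4, 2, 2, 1, 1, 1, 1].
Degrees in G2: deg(0)=0, deg(1)=3, deg(2)=3, deg(3)=4, deg(4)=0, deg(5)=2, deg(6)=2.
Sorted degree sequence of G2: [4, 3, 3, 2, 2, 0, 0].
The (sorted) degree sequence is an isomorphism invariant, so since G1 and G2 have different degree sequences they cannot be isomorphic.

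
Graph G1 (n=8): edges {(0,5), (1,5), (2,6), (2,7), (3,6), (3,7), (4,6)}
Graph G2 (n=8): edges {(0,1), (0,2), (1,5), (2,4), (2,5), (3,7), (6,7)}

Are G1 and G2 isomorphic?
Yes, isomorphic

The graphs are isomorphic.
One valid mapping φ: V(G1) → V(G2): 0→3, 1→6, 2→5, 3→0, 4→4, 5→7, 6→2, 7→1

Verify φ preserves adjacency — for each edge of G1, its image is an edge of G2:
  (0,5) → (φ(0),φ(5)) = (3,7) ∈ E(G2) ✓
  (1,5) → (φ(1),φ(5)) = (6,7) ∈ E(G2) ✓
  (2,6) → (φ(2),φ(6)) = (2,5) ∈ E(G2) ✓
  (2,7) → (φ(2),φ(7)) = (1,5) ∈ E(G2) ✓
  (3,6) → (φ(3),φ(6)) = (0,2) ∈ E(G2) ✓
  (3,7) → (φ(3),φ(7)) = (0,1) ∈ E(G2) ✓
  (4,6) → (φ(4),φ(6)) = (2,4) ∈ E(G2) ✓
All 7 edges of G1 map to edges of G2, and |E(G1)| = |E(G2)| = 7, so φ is a bijection on edges as well as vertices. Hence G1 ≅ G2.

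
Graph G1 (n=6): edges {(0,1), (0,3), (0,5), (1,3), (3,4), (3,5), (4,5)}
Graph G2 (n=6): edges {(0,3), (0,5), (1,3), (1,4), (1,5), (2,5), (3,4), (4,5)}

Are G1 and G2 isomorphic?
No, not isomorphic

The graphs are NOT isomorphic.

Connected components of G1: 2 component(s) with vertex sets [[2], [0, 1, 3, 4, 5]], sizes [1, 5].
Connected components of G2: 1 component(s) with vertex sets [[0, 1, 2, 3, 4, 5]], sizes [6].
The number of connected components (and the multiset of component sizes) is an isomorphism invariant — an isomorphism maps each component of G1 bijectively onto a component of G2. Since G1 has 2 component(s) and G2 has 1, they cannot be isomorphic.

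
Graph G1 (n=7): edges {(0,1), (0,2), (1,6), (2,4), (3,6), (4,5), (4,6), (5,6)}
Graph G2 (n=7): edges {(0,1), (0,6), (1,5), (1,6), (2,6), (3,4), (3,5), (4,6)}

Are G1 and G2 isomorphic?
Yes, isomorphic

The graphs are isomorphic.
One valid mapping φ: V(G1) → V(G2): 0→3, 1→4, 2→5, 3→2, 4→1, 5→0, 6→6

Verify φ preserves adjacency — for each edge of G1, its image is an edge of G2:
  (0,1) → (φ(0),φ(1)) = (3,4) ∈ E(G2) ✓
  (0,2) → (φ(0),φ(2)) = (3,5) ∈ E(G2) ✓
  (1,6) → (φ(1),φ(6)) = (4,6) ∈ E(G2) ✓
  (2,4) → (φ(2),φ(4)) = (1,5) ∈ E(G2) ✓
  (3,6) → (φ(3),φ(6)) = (2,6) ∈ E(G2) ✓
  (4,5) → (φ(4),φ(5)) = (0,1) ∈ E(G2) ✓
  (4,6) → (φ(4),φ(6)) = (1,6) ∈ E(G2) ✓
  (5,6) → (φ(5),φ(6)) = (0,6) ∈ E(G2) ✓
All 8 edges of G1 map to edges of G2, and |E(G1)| = |E(G2)| = 8, so φ is a bijection on edges as well as vertices. Hence G1 ≅ G2.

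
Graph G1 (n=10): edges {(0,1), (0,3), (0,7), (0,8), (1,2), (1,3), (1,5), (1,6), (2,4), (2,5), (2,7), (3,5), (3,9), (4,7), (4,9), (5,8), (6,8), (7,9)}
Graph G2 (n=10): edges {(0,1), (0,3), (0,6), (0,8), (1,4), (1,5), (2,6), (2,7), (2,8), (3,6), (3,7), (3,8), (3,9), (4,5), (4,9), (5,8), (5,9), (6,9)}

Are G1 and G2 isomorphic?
Yes, isomorphic

The graphs are isomorphic.
One valid mapping φ: V(G1) → V(G2): 0→8, 1→3, 2→9, 3→0, 4→4, 5→6, 6→7, 7→5, 8→2, 9→1

Verify φ preserves adjacency — for each edge of G1, its image is an edge of G2:
  (0,1) → (φ(0),φ(1)) = (3,8) ∈ E(G2) ✓
  (0,3) → (φ(0),φ(3)) = (0,8) ∈ E(G2) ✓
  (0,7) → (φ(0),φ(7)) = (5,8) ∈ E(G2) ✓
  (0,8) → (φ(0),φ(8)) = (2,8) ∈ E(G2) ✓
  (1,2) → (φ(1),φ(2)) = (3,9) ∈ E(G2) ✓
  (1,3) → (φ(1),φ(3)) = (0,3) ∈ E(G2) ✓
  (1,5) → (φ(1),φ(5)) = (3,6) ∈ E(G2) ✓
  (1,6) → (φ(1),φ(6)) = (3,7) ∈ E(G2) ✓
  (2,4) → (φ(2),φ(4)) = (4,9) ∈ E(G2) ✓
  (2,5) → (φ(2),φ(5)) = (6,9) ∈ E(G2) ✓
  (2,7) → (φ(2),φ(7)) = (5,9) ∈ E(G2) ✓
  (3,5) → (φ(3),φ(5)) = (0,6) ∈ E(G2) ✓
  (3,9) → (φ(3),φ(9)) = (0,1) ∈ E(G2) ✓
  (4,7) → (φ(4),φ(7)) = (4,5) ∈ E(G2) ✓
  (4,9) → (φ(4),φ(9)) = (1,4) ∈ E(G2) ✓
  (5,8) → (φ(5),φ(8)) = (2,6) ∈ E(G2) ✓
  (6,8) → (φ(6),φ(8)) = (2,7) ∈ E(G2) ✓
  (7,9) → (φ(7),φ(9)) = (1,5) ∈ E(G2) ✓
All 18 edges of G1 map to edges of G2, and |E(G1)| = |E(G2)| = 18, so φ is a bijection on edges as well as vertices. Hence G1 ≅ G2.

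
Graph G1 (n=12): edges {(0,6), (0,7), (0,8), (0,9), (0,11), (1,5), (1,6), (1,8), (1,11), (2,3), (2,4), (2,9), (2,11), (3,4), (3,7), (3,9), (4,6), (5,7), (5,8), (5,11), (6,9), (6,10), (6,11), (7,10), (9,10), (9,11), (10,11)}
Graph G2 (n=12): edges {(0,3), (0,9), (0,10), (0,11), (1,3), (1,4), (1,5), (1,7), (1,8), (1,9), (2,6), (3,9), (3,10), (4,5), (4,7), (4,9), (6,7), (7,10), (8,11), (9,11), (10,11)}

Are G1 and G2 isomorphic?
No, not isomorphic

The graphs are NOT isomorphic.

Counting triangles (3-cliques): G1 has 13, G2 has 8.
Triangle count is an isomorphism invariant, so differing triangle counts rule out isomorphism.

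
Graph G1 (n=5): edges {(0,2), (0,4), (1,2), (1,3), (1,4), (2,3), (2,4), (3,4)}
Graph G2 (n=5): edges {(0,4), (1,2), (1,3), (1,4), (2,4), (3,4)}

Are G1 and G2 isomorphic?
No, not isomorphic

The graphs are NOT isomorphic.

Counting edges: G1 has 8 edge(s); G2 has 6 edge(s).
Edge count is an isomorphism invariant (a bijection on vertices induces a bijection on edges), so differing edge counts rule out isomorphism.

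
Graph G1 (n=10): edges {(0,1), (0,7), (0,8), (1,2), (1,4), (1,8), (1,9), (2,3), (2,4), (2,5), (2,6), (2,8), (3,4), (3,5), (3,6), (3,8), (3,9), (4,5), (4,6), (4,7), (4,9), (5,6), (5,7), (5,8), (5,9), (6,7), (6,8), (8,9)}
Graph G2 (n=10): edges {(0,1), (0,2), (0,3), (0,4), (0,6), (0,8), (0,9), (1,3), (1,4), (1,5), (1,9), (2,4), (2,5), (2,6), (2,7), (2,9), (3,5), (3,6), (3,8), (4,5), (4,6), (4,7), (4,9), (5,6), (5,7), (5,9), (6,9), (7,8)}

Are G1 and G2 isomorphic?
Yes, isomorphic

The graphs are isomorphic.
One valid mapping φ: V(G1) → V(G2): 0→8, 1→3, 2→6, 3→9, 4→5, 5→4, 6→2, 7→7, 8→0, 9→1

Verify φ preserves adjacency — for each edge of G1, its image is an edge of G2:
  (0,1) → (φ(0),φ(1)) = (3,8) ∈ E(G2) ✓
  (0,7) → (φ(0),φ(7)) = (7,8) ∈ E(G2) ✓
  (0,8) → (φ(0),φ(8)) = (0,8) ∈ E(G2) ✓
  (1,2) → (φ(1),φ(2)) = (3,6) ∈ E(G2) ✓
  (1,4) → (φ(1),φ(4)) = (3,5) ∈ E(G2) ✓
  (1,8) → (φ(1),φ(8)) = (0,3) ∈ E(G2) ✓
  (1,9) → (φ(1),φ(9)) = (1,3) ∈ E(G2) ✓
  (2,3) → (φ(2),φ(3)) = (6,9) ∈ E(G2) ✓
  (2,4) → (φ(2),φ(4)) = (5,6) ∈ E(G2) ✓
  (2,5) → (φ(2),φ(5)) = (4,6) ∈ E(G2) ✓
  (2,6) → (φ(2),φ(6)) = (2,6) ∈ E(G2) ✓
  (2,8) → (φ(2),φ(8)) = (0,6) ∈ E(G2) ✓
  (3,4) → (φ(3),φ(4)) = (5,9) ∈ E(G2) ✓
  (3,5) → (φ(3),φ(5)) = (4,9) ∈ E(G2) ✓
  (3,6) → (φ(3),φ(6)) = (2,9) ∈ E(G2) ✓
  (3,8) → (φ(3),φ(8)) = (0,9) ∈ E(G2) ✓
  (3,9) → (φ(3),φ(9)) = (1,9) ∈ E(G2) ✓
  (4,5) → (φ(4),φ(5)) = (4,5) ∈ E(G2) ✓
  (4,6) → (φ(4),φ(6)) = (2,5) ∈ E(G2) ✓
  (4,7) → (φ(4),φ(7)) = (5,7) ∈ E(G2) ✓
  (4,9) → (φ(4),φ(9)) = (1,5) ∈ E(G2) ✓
  (5,6) → (φ(5),φ(6)) = (2,4) ∈ E(G2) ✓
  (5,7) → (φ(5),φ(7)) = (4,7) ∈ E(G2) ✓
  (5,8) → (φ(5),φ(8)) = (0,4) ∈ E(G2) ✓
  (5,9) → (φ(5),φ(9)) = (1,4) ∈ E(G2) ✓
  (6,7) → (φ(6),φ(7)) = (2,7) ∈ E(G2) ✓
  (6,8) → (φ(6),φ(8)) = (0,2) ∈ E(G2) ✓
  (8,9) → (φ(8),φ(9)) = (0,1) ∈ E(G2) ✓
All 28 edges of G1 map to edges of G2, and |E(G1)| = |E(G2)| = 28, so φ is a bijection on edges as well as vertices. Hence G1 ≅ G2.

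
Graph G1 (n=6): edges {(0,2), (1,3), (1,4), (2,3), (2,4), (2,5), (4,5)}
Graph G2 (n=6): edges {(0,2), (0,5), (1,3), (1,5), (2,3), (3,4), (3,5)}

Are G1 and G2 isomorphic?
Yes, isomorphic

The graphs are isomorphic.
One valid mapping φ: V(G1) → V(G2): 0→4, 1→0, 2→3, 3→2, 4→5, 5→1

Verify φ preserves adjacency — for each edge of G1, its image is an edge of G2:
  (0,2) → (φ(0),φ(2)) = (3,4) ∈ E(G2) ✓
  (1,3) → (φ(1),φ(3)) = (0,2) ∈ E(G2) ✓
  (1,4) → (φ(1),φ(4)) = (0,5) ∈ E(G2) ✓
  (2,3) → (φ(2),φ(3)) = (2,3) ∈ E(G2) ✓
  (2,4) → (φ(2),φ(4)) = (3,5) ∈ E(G2) ✓
  (2,5) → (φ(2),φ(5)) = (1,3) ∈ E(G2) ✓
  (4,5) → (φ(4),φ(5)) = (1,5) ∈ E(G2) ✓
All 7 edges of G1 map to edges of G2, and |E(G1)| = |E(G2)| = 7, so φ is a bijection on edges as well as vertices. Hence G1 ≅ G2.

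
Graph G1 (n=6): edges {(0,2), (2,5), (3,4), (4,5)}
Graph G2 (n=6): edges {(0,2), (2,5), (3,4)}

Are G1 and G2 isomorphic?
No, not isomorphic

The graphs are NOT isomorphic.

Counting edges: G1 has 4 edge(s); G2 has 3 edge(s).
Edge count is an isomorphism invariant (a bijection on vertices induces a bijection on edges), so differing edge counts rule out isomorphism.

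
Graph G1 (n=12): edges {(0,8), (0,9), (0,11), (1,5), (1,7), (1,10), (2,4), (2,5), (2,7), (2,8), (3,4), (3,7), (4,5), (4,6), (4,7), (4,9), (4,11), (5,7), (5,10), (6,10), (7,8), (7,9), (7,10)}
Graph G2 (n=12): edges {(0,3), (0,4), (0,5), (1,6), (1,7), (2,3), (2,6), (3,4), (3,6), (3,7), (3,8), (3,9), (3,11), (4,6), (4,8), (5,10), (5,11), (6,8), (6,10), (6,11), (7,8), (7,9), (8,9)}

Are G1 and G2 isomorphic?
Yes, isomorphic

The graphs are isomorphic.
One valid mapping φ: V(G1) → V(G2): 0→5, 1→9, 2→4, 3→2, 4→6, 5→8, 6→1, 7→3, 8→0, 9→11, 10→7, 11→10

Verify φ preserves adjacency — for each edge of G1, its image is an edge of G2:
  (0,8) → (φ(0),φ(8)) = (0,5) ∈ E(G2) ✓
  (0,9) → (φ(0),φ(9)) = (5,11) ∈ E(G2) ✓
  (0,11) → (φ(0),φ(11)) = (5,10) ∈ E(G2) ✓
  (1,5) → (φ(1),φ(5)) = (8,9) ∈ E(G2) ✓
  (1,7) → (φ(1),φ(7)) = (3,9) ∈ E(G2) ✓
  (1,10) → (φ(1),φ(10)) = (7,9) ∈ E(G2) ✓
  (2,4) → (φ(2),φ(4)) = (4,6) ∈ E(G2) ✓
  (2,5) → (φ(2),φ(5)) = (4,8) ∈ E(G2) ✓
  (2,7) → (φ(2),φ(7)) = (3,4) ∈ E(G2) ✓
  (2,8) → (φ(2),φ(8)) = (0,4) ∈ E(G2) ✓
  (3,4) → (φ(3),φ(4)) = (2,6) ∈ E(G2) ✓
  (3,7) → (φ(3),φ(7)) = (2,3) ∈ E(G2) ✓
  (4,5) → (φ(4),φ(5)) = (6,8) ∈ E(G2) ✓
  (4,6) → (φ(4),φ(6)) = (1,6) ∈ E(G2) ✓
  (4,7) → (φ(4),φ(7)) = (3,6) ∈ E(G2) ✓
  (4,9) → (φ(4),φ(9)) = (6,11) ∈ E(G2) ✓
  (4,11) → (φ(4),φ(11)) = (6,10) ∈ E(G2) ✓
  (5,7) → (φ(5),φ(7)) = (3,8) ∈ E(G2) ✓
  (5,10) → (φ(5),φ(10)) = (7,8) ∈ E(G2) ✓
  (6,10) → (φ(6),φ(10)) = (1,7) ∈ E(G2) ✓
  (7,8) → (φ(7),φ(8)) = (0,3) ∈ E(G2) ✓
  (7,9) → (φ(7),φ(9)) = (3,11) ∈ E(G2) ✓
  (7,10) → (φ(7),φ(10)) = (3,7) ∈ E(G2) ✓
All 23 edges of G1 map to edges of G2, and |E(G1)| = |E(G2)| = 23, so φ is a bijection on edges as well as vertices. Hence G1 ≅ G2.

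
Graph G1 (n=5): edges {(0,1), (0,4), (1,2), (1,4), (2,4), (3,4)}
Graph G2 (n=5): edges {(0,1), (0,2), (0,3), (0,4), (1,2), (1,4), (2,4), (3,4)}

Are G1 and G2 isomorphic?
No, not isomorphic

The graphs are NOT isomorphic.

Counting edges: G1 has 6 edge(s); G2 has 8 edge(s).
Edge count is an isomorphism invariant (a bijection on vertices induces a bijection on edges), so differing edge counts rule out isomorphism.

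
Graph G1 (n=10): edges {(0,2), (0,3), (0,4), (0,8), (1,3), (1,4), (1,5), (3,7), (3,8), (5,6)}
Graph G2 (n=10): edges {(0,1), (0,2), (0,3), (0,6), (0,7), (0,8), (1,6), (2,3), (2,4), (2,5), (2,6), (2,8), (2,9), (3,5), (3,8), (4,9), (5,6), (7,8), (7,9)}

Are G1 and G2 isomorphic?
No, not isomorphic

The graphs are NOT isomorphic.

Degrees in G1: deg(0)=4, deg(1)=3, deg(2)=1, deg(3)=4, deg(4)=2, deg(5)=2, deg(6)=1, deg(7)=1, deg(8)=2, deg(9)=0.
Sorted degree sequence of G1: [4, 4, 3, 2, 2, 2, 1, 1, 1, 0].
Degrees in G2: deg(0)=6, deg(1)=2, deg(2)=7, deg(3)=4, deg(4)=2, deg(5)=3, deg(6)=4, deg(7)=3, deg(8)=4, deg(9)=3.
Sorted degree sequence of G2: [7, 6, 4, 4, 4, 3, 3, 3, 2, 2].
The (sorted) degree sequence is an isomorphism invariant, so since G1 and G2 have different degree sequences they cannot be isomorphic.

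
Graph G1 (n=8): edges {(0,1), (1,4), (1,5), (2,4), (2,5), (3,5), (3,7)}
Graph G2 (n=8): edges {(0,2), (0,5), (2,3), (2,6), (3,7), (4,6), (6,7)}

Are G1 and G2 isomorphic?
Yes, isomorphic

The graphs are isomorphic.
One valid mapping φ: V(G1) → V(G2): 0→4, 1→6, 2→3, 3→0, 4→7, 5→2, 6→1, 7→5

Verify φ preserves adjacency — for each edge of G1, its image is an edge of G2:
  (0,1) → (φ(0),φ(1)) = (4,6) ∈ E(G2) ✓
  (1,4) → (φ(1),φ(4)) = (6,7) ∈ E(G2) ✓
  (1,5) → (φ(1),φ(5)) = (2,6) ∈ E(G2) ✓
  (2,4) → (φ(2),φ(4)) = (3,7) ∈ E(G2) ✓
  (2,5) → (φ(2),φ(5)) = (2,3) ∈ E(G2) ✓
  (3,5) → (φ(3),φ(5)) = (0,2) ∈ E(G2) ✓
  (3,7) → (φ(3),φ(7)) = (0,5) ∈ E(G2) ✓
All 7 edges of G1 map to edges of G2, and |E(G1)| = |E(G2)| = 7, so φ is a bijection on edges as well as vertices. Hence G1 ≅ G2.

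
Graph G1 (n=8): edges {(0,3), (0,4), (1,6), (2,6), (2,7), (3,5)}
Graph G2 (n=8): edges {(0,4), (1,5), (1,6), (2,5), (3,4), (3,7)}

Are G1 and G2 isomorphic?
Yes, isomorphic

The graphs are isomorphic.
One valid mapping φ: V(G1) → V(G2): 0→3, 1→6, 2→5, 3→4, 4→7, 5→0, 6→1, 7→2

Verify φ preserves adjacency — for each edge of G1, its image is an edge of G2:
  (0,3) → (φ(0),φ(3)) = (3,4) ∈ E(G2) ✓
  (0,4) → (φ(0),φ(4)) = (3,7) ∈ E(G2) ✓
  (1,6) → (φ(1),φ(6)) = (1,6) ∈ E(G2) ✓
  (2,6) → (φ(2),φ(6)) = (1,5) ∈ E(G2) ✓
  (2,7) → (φ(2),φ(7)) = (2,5) ∈ E(G2) ✓
  (3,5) → (φ(3),φ(5)) = (0,4) ∈ E(G2) ✓
All 6 edges of G1 map to edges of G2, and |E(G1)| = |E(G2)| = 6, so φ is a bijection on edges as well as vertices. Hence G1 ≅ G2.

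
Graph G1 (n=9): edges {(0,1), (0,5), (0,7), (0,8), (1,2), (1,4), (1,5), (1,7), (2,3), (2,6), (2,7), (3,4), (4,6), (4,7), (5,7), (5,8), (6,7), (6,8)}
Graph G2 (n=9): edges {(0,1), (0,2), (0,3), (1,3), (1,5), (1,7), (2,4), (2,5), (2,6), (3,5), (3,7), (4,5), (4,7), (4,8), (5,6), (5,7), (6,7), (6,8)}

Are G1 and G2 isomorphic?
Yes, isomorphic

The graphs are isomorphic.
One valid mapping φ: V(G1) → V(G2): 0→3, 1→7, 2→6, 3→8, 4→4, 5→1, 6→2, 7→5, 8→0

Verify φ preserves adjacency — for each edge of G1, its image is an edge of G2:
  (0,1) → (φ(0),φ(1)) = (3,7) ∈ E(G2) ✓
  (0,5) → (φ(0),φ(5)) = (1,3) ∈ E(G2) ✓
  (0,7) → (φ(0),φ(7)) = (3,5) ∈ E(G2) ✓
  (0,8) → (φ(0),φ(8)) = (0,3) ∈ E(G2) ✓
  (1,2) → (φ(1),φ(2)) = (6,7) ∈ E(G2) ✓
  (1,4) → (φ(1),φ(4)) = (4,7) ∈ E(G2) ✓
  (1,5) → (φ(1),φ(5)) = (1,7) ∈ E(G2) ✓
  (1,7) → (φ(1),φ(7)) = (5,7) ∈ E(G2) ✓
  (2,3) → (φ(2),φ(3)) = (6,8) ∈ E(G2) ✓
  (2,6) → (φ(2),φ(6)) = (2,6) ∈ E(G2) ✓
  (2,7) → (φ(2),φ(7)) = (5,6) ∈ E(G2) ✓
  (3,4) → (φ(3),φ(4)) = (4,8) ∈ E(G2) ✓
  (4,6) → (φ(4),φ(6)) = (2,4) ∈ E(G2) ✓
  (4,7) → (φ(4),φ(7)) = (4,5) ∈ E(G2) ✓
  (5,7) → (φ(5),φ(7)) = (1,5) ∈ E(G2) ✓
  (5,8) → (φ(5),φ(8)) = (0,1) ∈ E(G2) ✓
  (6,7) → (φ(6),φ(7)) = (2,5) ∈ E(G2) ✓
  (6,8) → (φ(6),φ(8)) = (0,2) ∈ E(G2) ✓
All 18 edges of G1 map to edges of G2, and |E(G1)| = |E(G2)| = 18, so φ is a bijection on edges as well as vertices. Hence G1 ≅ G2.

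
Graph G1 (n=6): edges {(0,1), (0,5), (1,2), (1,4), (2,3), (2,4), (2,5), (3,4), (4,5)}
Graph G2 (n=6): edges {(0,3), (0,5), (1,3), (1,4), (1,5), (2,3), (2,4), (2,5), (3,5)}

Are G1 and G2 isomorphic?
Yes, isomorphic

The graphs are isomorphic.
One valid mapping φ: V(G1) → V(G2): 0→4, 1→2, 2→5, 3→0, 4→3, 5→1

Verify φ preserves adjacency — for each edge of G1, its image is an edge of G2:
  (0,1) → (φ(0),φ(1)) = (2,4) ∈ E(G2) ✓
  (0,5) → (φ(0),φ(5)) = (1,4) ∈ E(G2) ✓
  (1,2) → (φ(1),φ(2)) = (2,5) ∈ E(G2) ✓
  (1,4) → (φ(1),φ(4)) = (2,3) ∈ E(G2) ✓
  (2,3) → (φ(2),φ(3)) = (0,5) ∈ E(G2) ✓
  (2,4) → (φ(2),φ(4)) = (3,5) ∈ E(G2) ✓
  (2,5) → (φ(2),φ(5)) = (1,5) ∈ E(G2) ✓
  (3,4) → (φ(3),φ(4)) = (0,3) ∈ E(G2) ✓
  (4,5) → (φ(4),φ(5)) = (1,3) ∈ E(G2) ✓
All 9 edges of G1 map to edges of G2, and |E(G1)| = |E(G2)| = 9, so φ is a bijection on edges as well as vertices. Hence G1 ≅ G2.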